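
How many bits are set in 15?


0b1111 has 4 set bits

4


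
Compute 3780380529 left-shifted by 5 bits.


0b11100001010101000000011101110001 << 5 = 0b1110000101010100000001110111000100000 = 120972176928

120972176928


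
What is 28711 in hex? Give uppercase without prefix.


28711 = 7027 hex

7027


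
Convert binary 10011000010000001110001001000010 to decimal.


10011000010000001110001001000010 in decimal = 2554389058

2554389058


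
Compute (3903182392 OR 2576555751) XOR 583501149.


Step 1: 3903182392 | 2576555751 = 4189576959
Step 2: 4189576959 ^ 583501149 = 3681573794

3681573794


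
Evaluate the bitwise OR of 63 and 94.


0b111111 | 0b1011110 = 0b1111111 = 127

127


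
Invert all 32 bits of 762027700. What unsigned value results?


762027700 ^ 4294967295 = 3532939595

3532939595


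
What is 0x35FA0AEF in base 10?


35FA0AEF hex = 905579247 decimal

905579247


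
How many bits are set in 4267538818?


0b11111110010111010111100110000010 has 19 set bits

19


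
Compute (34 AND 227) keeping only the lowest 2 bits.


Step 1: 34 & 227 = 34
Step 2: 34 & 3 = 2

2


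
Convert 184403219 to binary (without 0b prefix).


184403219 = 1010111111011100010100010011 in binary

1010111111011100010100010011


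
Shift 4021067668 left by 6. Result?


0b11101111101011001001111110010100 << 6 = 0b11101111101011001001111110010100000000 = 257348330752

257348330752


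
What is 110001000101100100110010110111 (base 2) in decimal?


110001000101100100110010110111 in decimal = 823545015

823545015


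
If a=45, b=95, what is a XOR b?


45 ^ 95 = 114

114


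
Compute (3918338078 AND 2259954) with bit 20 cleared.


Step 1: 3918338078 & 2259954 = 6162
Step 2: 6162 & ~(1 << 20) = 6162

6162


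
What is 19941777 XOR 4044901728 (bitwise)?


0b1001100000100100110010001 ^ 0b11110001000110000100110101100000 = 0b11110000001010000000010011110001 = 4029154545

4029154545


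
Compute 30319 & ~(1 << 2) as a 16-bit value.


30319 & ~(1 << 2) = 30315

30315


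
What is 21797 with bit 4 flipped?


21797 ^ (1 << 4) = 21797 ^ 16 = 21813

21813


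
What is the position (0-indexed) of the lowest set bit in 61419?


0b1110111111101011. Lowest set bit at position 0

0


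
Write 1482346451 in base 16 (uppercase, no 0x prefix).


1482346451 = 585ACFD3 hex

585ACFD3


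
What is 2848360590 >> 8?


0b10101001110001101000100010001110 >> 8 = 0b101010011100011010001000 = 11126408

11126408


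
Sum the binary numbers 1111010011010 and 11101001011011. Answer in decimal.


1111010011010 + 11101001011011 = 101100011110101 = 22773

22773


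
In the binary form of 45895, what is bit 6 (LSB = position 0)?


0b1011001101000111, position 6 = 1

1


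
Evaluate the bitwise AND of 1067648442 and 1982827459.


0b111111101000110000010110111010 & 0b1110110001011111000101111000011 = 0b110110001000110000000110000010 = 908263810

908263810


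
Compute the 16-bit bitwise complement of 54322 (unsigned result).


~0b1101010000110010 = 0b10101111001101 = 11213 (16-bit unsigned)

11213


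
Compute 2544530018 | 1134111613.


0b10010111101010100111001001100010 | 0b1000011100110010010101101111101 = 0b11010111101110110111101101111111 = 3619388287

3619388287


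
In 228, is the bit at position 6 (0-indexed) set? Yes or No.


0b11100100, bit 6 = 1. Yes

Yes


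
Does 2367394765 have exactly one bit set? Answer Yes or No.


0b10001101000110111001001111001101. Multiple bits set => No

No


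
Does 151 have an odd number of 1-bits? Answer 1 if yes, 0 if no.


0b10010111 has 5 ones => parity 1

1


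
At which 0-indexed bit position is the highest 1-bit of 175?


0b10101111. Highest set bit at position 7

7


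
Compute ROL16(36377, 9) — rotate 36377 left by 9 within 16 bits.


Rotate 0b1000111000011001 left by 9 (16-bit) = 0b11001100011100 = 13084

13084


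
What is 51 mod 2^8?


51 & 255 = 51

51


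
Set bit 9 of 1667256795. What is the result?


1667256795 | (1 << 9) = 1667256795 | 512 = 1667257307

1667257307


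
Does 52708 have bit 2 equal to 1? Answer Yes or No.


0b1100110111100100, bit 2 = 1. Yes

Yes


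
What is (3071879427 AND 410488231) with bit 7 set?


Step 1: 3071879427 & 410488231 = 269551875
Step 2: 269551875 | (1 << 7) = 269551875 | 128 = 269552003

269552003


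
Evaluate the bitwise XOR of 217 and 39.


0b11011001 ^ 0b100111 = 0b11111110 = 254

254


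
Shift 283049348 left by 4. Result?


0b10000110111101111110110000100 << 4 = 0b100001101111011111101100001000000 = 4528789568

4528789568


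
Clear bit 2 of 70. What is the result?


70 & ~(1 << 2) = 66

66


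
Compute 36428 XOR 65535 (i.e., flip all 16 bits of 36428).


36428 ^ 65535 = 29107

29107


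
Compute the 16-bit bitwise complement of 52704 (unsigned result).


~0b1100110111100000 = 0b11001000011111 = 12831 (16-bit unsigned)

12831


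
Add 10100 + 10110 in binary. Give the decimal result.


10100 + 10110 = 101010 = 42

42


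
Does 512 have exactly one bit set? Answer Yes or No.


0b1000000000. Only one bit set => Yes

Yes


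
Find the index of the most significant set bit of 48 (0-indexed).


0b110000. Highest set bit at position 5

5


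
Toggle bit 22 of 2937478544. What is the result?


2937478544 ^ (1 << 22) = 2937478544 ^ 4194304 = 2941672848

2941672848


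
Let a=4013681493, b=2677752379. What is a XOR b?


4013681493 ^ 2677752379 = 1889577326

1889577326


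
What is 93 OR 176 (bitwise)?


0b1011101 | 0b10110000 = 0b11111101 = 253

253


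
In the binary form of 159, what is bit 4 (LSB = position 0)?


0b10011111, position 4 = 1

1


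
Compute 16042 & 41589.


0b11111010101010 & 0b1010001001110101 = 0b10001000100000 = 8736

8736


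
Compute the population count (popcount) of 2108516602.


0b1111101101011010110100011111010 has 20 set bits

20


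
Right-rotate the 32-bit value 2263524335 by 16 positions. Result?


Rotate 0b10000110111010101010001111101111 right by 16 (32-bit) = 0b10100011111011111000011011101010 = 2750383850

2750383850


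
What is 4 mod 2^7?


4 & 127 = 4

4


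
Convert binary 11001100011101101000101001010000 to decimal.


11001100011101101000101001010000 in decimal = 3430320720

3430320720


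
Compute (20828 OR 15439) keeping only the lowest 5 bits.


Step 1: 20828 | 15439 = 32095
Step 2: 32095 & 31 = 31

31


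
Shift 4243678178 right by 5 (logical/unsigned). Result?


0b11111100111100010110001111100010 >> 5 = 0b111111001111000101100011111 = 132614943

132614943


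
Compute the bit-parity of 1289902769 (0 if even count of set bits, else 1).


0b1001100111000100101101010110001 has 15 ones => parity 1

1


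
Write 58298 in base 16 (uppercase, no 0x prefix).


58298 = E3BA hex

E3BA


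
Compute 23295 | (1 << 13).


23295 | (1 << 13) = 23295 | 8192 = 31487

31487


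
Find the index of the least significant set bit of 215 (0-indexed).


0b11010111. Lowest set bit at position 0

0


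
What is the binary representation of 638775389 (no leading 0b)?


638775389 = 100110000100101111000001011101 in binary

100110000100101111000001011101


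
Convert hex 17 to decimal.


17 hex = 23 decimal

23


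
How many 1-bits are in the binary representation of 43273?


0b1010100100001001 has 6 set bits

6


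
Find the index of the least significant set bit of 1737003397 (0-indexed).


0b1100111100010001001000110000101. Lowest set bit at position 0

0


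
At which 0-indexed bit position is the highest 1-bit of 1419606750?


0b1010100100111010111101011011110. Highest set bit at position 30

30


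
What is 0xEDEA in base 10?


EDEA hex = 60906 decimal

60906


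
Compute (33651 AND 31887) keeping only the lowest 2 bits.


Step 1: 33651 & 31887 = 3
Step 2: 3 & 3 = 3

3


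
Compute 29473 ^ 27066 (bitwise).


0b111001100100001 ^ 0b110100110111010 = 0b1101010011011 = 6811

6811


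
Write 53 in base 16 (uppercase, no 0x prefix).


53 = 35 hex

35


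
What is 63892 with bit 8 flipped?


63892 ^ (1 << 8) = 63892 ^ 256 = 63636

63636


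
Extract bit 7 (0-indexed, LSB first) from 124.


0b1111100, position 7 = 0

0


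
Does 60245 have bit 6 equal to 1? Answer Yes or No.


0b1110101101010101, bit 6 = 1. Yes

Yes


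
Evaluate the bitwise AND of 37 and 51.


0b100101 & 0b110011 = 0b100001 = 33

33


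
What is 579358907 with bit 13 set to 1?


579358907 | (1 << 13) = 579358907 | 8192 = 579367099

579367099


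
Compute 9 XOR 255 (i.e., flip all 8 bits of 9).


9 ^ 255 = 246

246


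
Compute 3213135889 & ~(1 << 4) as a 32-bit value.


3213135889 & ~(1 << 4) = 3213135873

3213135873


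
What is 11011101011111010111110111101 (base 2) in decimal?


11011101011111010111110111101 in decimal = 464498621

464498621


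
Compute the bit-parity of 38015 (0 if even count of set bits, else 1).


0b1001010001111111 has 10 ones => parity 0

0


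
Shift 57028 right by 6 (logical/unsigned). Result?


0b1101111011000100 >> 6 = 0b1101111011 = 891

891


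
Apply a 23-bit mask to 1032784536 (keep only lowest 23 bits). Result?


1032784536 & 8388607 = 985752

985752


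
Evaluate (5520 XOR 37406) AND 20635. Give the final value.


Step 1: 5520 ^ 37406 = 34702
Step 2: 34702 & 20635 = 138

138


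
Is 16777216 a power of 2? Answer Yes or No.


0b1000000000000000000000000. Only one bit set => Yes

Yes


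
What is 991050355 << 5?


0b111011000100100011101001110011 << 5 = 0b11101100010010001110100111001100000 = 31713611360

31713611360


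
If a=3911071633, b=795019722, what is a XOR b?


3911071633 ^ 795019722 = 3330096731

3330096731


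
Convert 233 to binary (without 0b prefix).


233 = 11101001 in binary

11101001


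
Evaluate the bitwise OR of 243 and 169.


0b11110011 | 0b10101001 = 0b11111011 = 251

251


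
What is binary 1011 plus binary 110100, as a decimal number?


1011 + 110100 = 111111 = 63

63


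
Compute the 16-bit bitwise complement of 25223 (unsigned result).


~0b110001010000111 = 0b1001110101111000 = 40312 (16-bit unsigned)

40312


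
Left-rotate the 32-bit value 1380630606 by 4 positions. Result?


Rotate 0b1010010010010101100000001001110 left by 4 (32-bit) = 0b100100101011000000010011100101 = 615253221

615253221


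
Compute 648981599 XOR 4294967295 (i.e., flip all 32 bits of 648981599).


648981599 ^ 4294967295 = 3645985696

3645985696


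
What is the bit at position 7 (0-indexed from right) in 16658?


0b100000100010010, position 7 = 0

0


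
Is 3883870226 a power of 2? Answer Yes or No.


0b11100111011111110010100000010010. Multiple bits set => No

No


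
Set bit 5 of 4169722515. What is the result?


4169722515 | (1 << 5) = 4169722515 | 32 = 4169722547

4169722547


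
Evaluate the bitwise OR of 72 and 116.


0b1001000 | 0b1110100 = 0b1111100 = 124

124


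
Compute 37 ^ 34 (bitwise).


0b100101 ^ 0b100010 = 0b111 = 7

7


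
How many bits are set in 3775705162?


0b11100001000011001011000001001010 has 12 set bits

12


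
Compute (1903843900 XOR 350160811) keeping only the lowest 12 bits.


Step 1: 1903843900 ^ 350160811 = 1705336215
Step 2: 1705336215 & 4095 = 3479

3479


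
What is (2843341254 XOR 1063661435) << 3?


Step 1: 2843341254 ^ 1063661435 = 2518671037
Step 2: 2518671037 << 3 = 20149368296

20149368296


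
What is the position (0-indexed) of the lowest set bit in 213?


0b11010101. Lowest set bit at position 0

0


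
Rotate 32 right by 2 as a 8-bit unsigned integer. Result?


Rotate 0b100000 right by 2 (8-bit) = 0b1000 = 8

8


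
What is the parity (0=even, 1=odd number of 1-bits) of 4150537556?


0b11110111011001000010110101010100 has 17 ones => parity 1

1


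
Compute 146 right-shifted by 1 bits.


0b10010010 >> 1 = 0b1001001 = 73

73


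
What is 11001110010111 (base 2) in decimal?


11001110010111 in decimal = 13207

13207


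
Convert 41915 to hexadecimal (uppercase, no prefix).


41915 = A3BB hex

A3BB


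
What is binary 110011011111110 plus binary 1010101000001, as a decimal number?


110011011111110 + 1010101000001 = 111110000111111 = 31807

31807


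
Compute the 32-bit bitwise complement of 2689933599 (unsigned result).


~0b10100000010101010010000100011111 = 0b1011111101010101101111011100000 = 1605033696 (32-bit unsigned)

1605033696


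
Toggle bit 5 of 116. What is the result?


116 ^ (1 << 5) = 116 ^ 32 = 84

84


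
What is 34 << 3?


0b100010 << 3 = 0b100010000 = 272

272


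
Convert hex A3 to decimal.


A3 hex = 163 decimal

163


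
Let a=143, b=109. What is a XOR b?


143 ^ 109 = 226

226


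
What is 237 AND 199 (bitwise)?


0b11101101 & 0b11000111 = 0b11000101 = 197

197


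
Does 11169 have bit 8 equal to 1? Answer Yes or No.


0b10101110100001, bit 8 = 1. Yes

Yes


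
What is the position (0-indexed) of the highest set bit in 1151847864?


0b1000100101001111100110110111000. Highest set bit at position 30

30


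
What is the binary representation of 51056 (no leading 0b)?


51056 = 1100011101110000 in binary

1100011101110000


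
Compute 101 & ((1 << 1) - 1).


101 & 1 = 1

1


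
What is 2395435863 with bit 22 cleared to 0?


2395435863 & ~(1 << 22) = 2391241559

2391241559


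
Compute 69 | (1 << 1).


69 | (1 << 1) = 69 | 2 = 71

71


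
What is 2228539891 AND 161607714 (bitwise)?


0b10000100110101001101000111110011 & 0b1001101000011111000000100010 = 0b100000001101000000100010 = 8441890

8441890


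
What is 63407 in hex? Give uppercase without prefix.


63407 = F7AF hex

F7AF


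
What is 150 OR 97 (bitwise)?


0b10010110 | 0b1100001 = 0b11110111 = 247

247


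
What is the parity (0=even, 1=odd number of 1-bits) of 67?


0b1000011 has 3 ones => parity 1

1


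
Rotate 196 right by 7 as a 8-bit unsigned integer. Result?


Rotate 0b11000100 right by 7 (8-bit) = 0b10001001 = 137

137


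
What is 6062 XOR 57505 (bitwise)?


0b1011110101110 ^ 0b1110000010100001 = 0b1111011100001111 = 63247

63247


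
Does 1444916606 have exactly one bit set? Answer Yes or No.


0b1010110000111111010110101111110. Multiple bits set => No

No


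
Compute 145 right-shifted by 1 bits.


0b10010001 >> 1 = 0b1001000 = 72

72


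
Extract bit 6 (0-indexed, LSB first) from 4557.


0b1000111001101, position 6 = 1

1


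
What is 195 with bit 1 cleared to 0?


195 & ~(1 << 1) = 193

193


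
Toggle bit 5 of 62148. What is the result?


62148 ^ (1 << 5) = 62148 ^ 32 = 62180

62180


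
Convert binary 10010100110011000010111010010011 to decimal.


10010100110011000010111010010011 in decimal = 2496409235

2496409235


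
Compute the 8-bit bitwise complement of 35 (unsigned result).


~0b100011 = 0b11011100 = 220 (8-bit unsigned)

220


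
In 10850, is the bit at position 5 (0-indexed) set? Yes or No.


0b10101001100010, bit 5 = 1. Yes

Yes


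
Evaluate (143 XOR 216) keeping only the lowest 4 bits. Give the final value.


Step 1: 143 ^ 216 = 87
Step 2: 87 & 15 = 7

7


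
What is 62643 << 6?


0b1111010010110011 << 6 = 0b1111010010110011000000 = 4009152

4009152


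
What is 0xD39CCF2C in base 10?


D39CCF2C hex = 3550269228 decimal

3550269228


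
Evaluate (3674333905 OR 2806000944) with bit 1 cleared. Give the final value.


Step 1: 3674333905 | 2806000944 = 4282511345
Step 2: 4282511345 & ~(1 << 1) = 4282511345

4282511345


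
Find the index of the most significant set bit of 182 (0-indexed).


0b10110110. Highest set bit at position 7

7


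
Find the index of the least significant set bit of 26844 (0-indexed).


0b110100011011100. Lowest set bit at position 2

2


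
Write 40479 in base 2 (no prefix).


40479 = 1001111000011111 in binary

1001111000011111


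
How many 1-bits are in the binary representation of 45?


0b101101 has 4 set bits

4


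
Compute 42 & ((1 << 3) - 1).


42 & 7 = 2

2


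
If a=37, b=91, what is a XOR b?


37 ^ 91 = 126

126


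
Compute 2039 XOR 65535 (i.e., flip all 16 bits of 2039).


2039 ^ 65535 = 63496

63496


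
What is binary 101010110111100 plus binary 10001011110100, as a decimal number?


101010110111100 + 10001011110100 = 111100010110000 = 30896

30896


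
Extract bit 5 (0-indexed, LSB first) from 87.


0b1010111, position 5 = 0

0


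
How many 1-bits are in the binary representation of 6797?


0b1101010001101 has 7 set bits

7


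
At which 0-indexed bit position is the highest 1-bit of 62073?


0b1111001001111001. Highest set bit at position 15

15


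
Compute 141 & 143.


0b10001101 & 0b10001111 = 0b10001101 = 141

141


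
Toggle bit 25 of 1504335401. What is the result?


1504335401 ^ (1 << 25) = 1504335401 ^ 33554432 = 1537889833

1537889833


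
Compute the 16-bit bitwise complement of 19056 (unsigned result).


~0b100101001110000 = 0b1011010110001111 = 46479 (16-bit unsigned)

46479


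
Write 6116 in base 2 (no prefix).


6116 = 1011111100100 in binary

1011111100100


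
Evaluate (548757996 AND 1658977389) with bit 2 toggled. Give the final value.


Step 1: 548757996 & 1658977389 = 547446892
Step 2: 547446892 ^ (1 << 2) = 547446892 ^ 4 = 547446888

547446888


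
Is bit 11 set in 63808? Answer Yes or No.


0b1111100101000000, bit 11 = 1. Yes

Yes


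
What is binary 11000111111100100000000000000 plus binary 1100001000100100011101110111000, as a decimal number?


11000111111100100000000000000 + 1100001000100100011101110111000 = 1111010000100000111101110111000 = 2047900600

2047900600


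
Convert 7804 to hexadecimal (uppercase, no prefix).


7804 = 1E7C hex

1E7C


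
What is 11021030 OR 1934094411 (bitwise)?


0b101010000010101011100110 | 0b1110011010001111111000001001011 = 0b1110011111011111111101011101111 = 1945107183

1945107183


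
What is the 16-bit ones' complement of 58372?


58372 ^ 65535 = 7163

7163


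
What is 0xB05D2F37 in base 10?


B05D2F37 hex = 2958896951 decimal

2958896951


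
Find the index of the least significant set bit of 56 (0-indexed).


0b111000. Lowest set bit at position 3

3


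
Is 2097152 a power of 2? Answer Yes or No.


0b1000000000000000000000. Only one bit set => Yes

Yes


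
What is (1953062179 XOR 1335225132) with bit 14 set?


Step 1: 1953062179 ^ 1335225132 = 1006417423
Step 2: 1006417423 | (1 << 14) = 1006417423 | 16384 = 1006433807

1006433807


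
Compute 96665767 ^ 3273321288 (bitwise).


0b101110000110000000010100111 ^ 0b11000011000110101110101101001000 = 0b11000110110110011110101111101111 = 3336170479

3336170479


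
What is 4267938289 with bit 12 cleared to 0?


4267938289 & ~(1 << 12) = 4267934193

4267934193


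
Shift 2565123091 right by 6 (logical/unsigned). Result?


0b10011000111001001010110000010011 >> 6 = 0b10011000111001001010110000 = 40080048

40080048


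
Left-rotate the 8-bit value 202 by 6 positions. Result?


Rotate 0b11001010 left by 6 (8-bit) = 0b10110010 = 178

178


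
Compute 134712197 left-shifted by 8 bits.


0b1000000001111000101110000101 << 8 = 0b100000000111100010111000010100000000 = 34486322432

34486322432


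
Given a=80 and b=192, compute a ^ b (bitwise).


80 ^ 192 = 144

144


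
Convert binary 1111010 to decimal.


1111010 in decimal = 122

122


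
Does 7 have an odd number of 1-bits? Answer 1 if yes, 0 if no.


0b111 has 3 ones => parity 1

1


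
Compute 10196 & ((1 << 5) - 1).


10196 & 31 = 20

20


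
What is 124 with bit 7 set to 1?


124 | (1 << 7) = 124 | 128 = 252

252


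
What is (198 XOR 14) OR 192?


Step 1: 198 ^ 14 = 200
Step 2: 200 | 192 = 200

200


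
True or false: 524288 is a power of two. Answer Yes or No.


0b10000000000000000000. Only one bit set => Yes

Yes


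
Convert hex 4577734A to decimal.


4577734A hex = 1165456202 decimal

1165456202


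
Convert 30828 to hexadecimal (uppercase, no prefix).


30828 = 786C hex

786C


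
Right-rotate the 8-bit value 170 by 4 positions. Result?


Rotate 0b10101010 right by 4 (8-bit) = 0b10101010 = 170

170


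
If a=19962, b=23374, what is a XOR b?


19962 ^ 23374 = 5812

5812


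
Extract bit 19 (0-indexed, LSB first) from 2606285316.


0b10011011010110001100001000000100, position 19 = 1

1


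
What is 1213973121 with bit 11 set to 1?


1213973121 | (1 << 11) = 1213973121 | 2048 = 1213975169

1213975169


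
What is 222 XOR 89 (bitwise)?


0b11011110 ^ 0b1011001 = 0b10000111 = 135

135


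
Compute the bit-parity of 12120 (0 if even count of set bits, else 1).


0b10111101011000 has 8 ones => parity 0

0


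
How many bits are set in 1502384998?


0b1011001100011001001001101100110 has 15 set bits

15


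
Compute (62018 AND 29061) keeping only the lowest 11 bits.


Step 1: 62018 & 29061 = 28672
Step 2: 28672 & 2047 = 0

0


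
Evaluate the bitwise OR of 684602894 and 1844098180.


0b101000110011100011011000001110 | 0b1101101111010101011010010000100 = 0b1101101111011101011011010001110 = 1844360846

1844360846


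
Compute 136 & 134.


0b10001000 & 0b10000110 = 0b10000000 = 128

128


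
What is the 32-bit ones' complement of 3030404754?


3030404754 ^ 4294967295 = 1264562541

1264562541


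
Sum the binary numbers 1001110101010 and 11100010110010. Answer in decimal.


1001110101010 + 11100010110010 = 100110001011100 = 19548

19548


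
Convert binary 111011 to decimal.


111011 in decimal = 59

59


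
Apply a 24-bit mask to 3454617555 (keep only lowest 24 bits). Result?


3454617555 & 16777215 = 15288275

15288275


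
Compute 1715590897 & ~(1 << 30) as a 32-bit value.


1715590897 & ~(1 << 30) = 641849073

641849073


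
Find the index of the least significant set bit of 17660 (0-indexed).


0b100010011111100. Lowest set bit at position 2

2


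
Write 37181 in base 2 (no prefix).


37181 = 1001000100111101 in binary

1001000100111101


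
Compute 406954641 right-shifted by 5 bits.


0b11000010000011010001010010001 >> 5 = 0b110000100000110100010100 = 12717332

12717332


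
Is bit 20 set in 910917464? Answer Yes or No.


0b110110010010110111111101011000, bit 20 = 0. No

No


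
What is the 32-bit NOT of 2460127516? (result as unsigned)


~0b10010010101000101001000100011100 = 0b1101101010111010110111011100011 = 1834839779 (32-bit unsigned)

1834839779


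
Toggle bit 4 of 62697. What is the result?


62697 ^ (1 << 4) = 62697 ^ 16 = 62713

62713


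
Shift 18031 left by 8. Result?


0b100011001101111 << 8 = 0b10001100110111100000000 = 4615936

4615936


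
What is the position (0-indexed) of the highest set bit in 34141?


0b1000010101011101. Highest set bit at position 15

15


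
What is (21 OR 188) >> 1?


Step 1: 21 | 188 = 189
Step 2: 189 >> 1 = 94

94


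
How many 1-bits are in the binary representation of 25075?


0b110000111110011 has 9 set bits

9


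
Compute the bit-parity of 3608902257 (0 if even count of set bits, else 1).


0b11010111000110110111101001110001 has 19 ones => parity 1

1


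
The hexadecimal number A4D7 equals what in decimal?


A4D7 hex = 42199 decimal

42199


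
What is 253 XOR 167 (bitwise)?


0b11111101 ^ 0b10100111 = 0b1011010 = 90

90


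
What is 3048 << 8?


0b101111101000 << 8 = 0b10111110100000000000 = 780288

780288


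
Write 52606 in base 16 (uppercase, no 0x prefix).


52606 = CD7E hex

CD7E


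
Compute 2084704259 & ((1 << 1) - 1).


2084704259 & 1 = 1

1


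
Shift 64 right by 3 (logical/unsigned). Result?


0b1000000 >> 3 = 0b1000 = 8

8


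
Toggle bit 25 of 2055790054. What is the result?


2055790054 ^ (1 << 25) = 2055790054 ^ 33554432 = 2022235622

2022235622


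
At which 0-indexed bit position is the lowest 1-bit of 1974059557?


0b1110101101010011100001000100101. Lowest set bit at position 0

0


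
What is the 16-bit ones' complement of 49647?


49647 ^ 65535 = 15888

15888


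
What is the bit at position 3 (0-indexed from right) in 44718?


0b1010111010101110, position 3 = 1

1


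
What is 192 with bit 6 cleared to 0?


192 & ~(1 << 6) = 128

128


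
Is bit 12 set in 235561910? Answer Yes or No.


0b1110000010100110001110110110, bit 12 = 0. No

No


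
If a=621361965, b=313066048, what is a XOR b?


621361965 ^ 313066048 = 933247341

933247341


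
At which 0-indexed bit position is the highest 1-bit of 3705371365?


0b11011100110110110111101011100101. Highest set bit at position 31

31


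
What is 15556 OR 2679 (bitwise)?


0b11110011000100 | 0b101001110111 = 0b11111011110111 = 16119

16119


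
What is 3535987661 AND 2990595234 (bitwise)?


0b11010010110000101110001111001101 & 0b10110010010000001101110010100010 = 0b10010010010000001100000010000000 = 2453717120

2453717120


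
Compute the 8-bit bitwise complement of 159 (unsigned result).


~0b10011111 = 0b1100000 = 96 (8-bit unsigned)

96


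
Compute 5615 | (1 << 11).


5615 | (1 << 11) = 5615 | 2048 = 7663

7663


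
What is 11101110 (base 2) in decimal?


11101110 in decimal = 238

238


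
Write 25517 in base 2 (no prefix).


25517 = 110001110101101 in binary

110001110101101


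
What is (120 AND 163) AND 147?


Step 1: 120 & 163 = 32
Step 2: 32 & 147 = 0

0


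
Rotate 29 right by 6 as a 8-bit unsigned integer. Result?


Rotate 0b11101 right by 6 (8-bit) = 0b1110100 = 116

116


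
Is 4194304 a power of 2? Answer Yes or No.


0b10000000000000000000000. Only one bit set => Yes

Yes


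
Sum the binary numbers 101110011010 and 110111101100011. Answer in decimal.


101110011010 + 110111101100011 = 111101011111101 = 31485

31485


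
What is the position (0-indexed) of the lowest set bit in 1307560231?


0b1001101111011111100100100100111. Lowest set bit at position 0

0


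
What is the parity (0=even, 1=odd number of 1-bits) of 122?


0b1111010 has 5 ones => parity 1

1


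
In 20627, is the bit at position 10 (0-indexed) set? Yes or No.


0b101000010010011, bit 10 = 0. No

No


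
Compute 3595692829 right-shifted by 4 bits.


0b11010110010100011110101100011101 >> 4 = 0b1101011001010001111010110001 = 224730801

224730801


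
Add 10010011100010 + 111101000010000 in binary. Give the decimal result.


10010011100010 + 111101000010000 = 1001111011110010 = 40690

40690


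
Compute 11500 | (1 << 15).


11500 | (1 << 15) = 11500 | 32768 = 44268

44268


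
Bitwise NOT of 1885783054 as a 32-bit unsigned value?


~0b1110000011001101100010000001110 = 0b10001111100110010011101111110001 = 2409184241 (32-bit unsigned)

2409184241


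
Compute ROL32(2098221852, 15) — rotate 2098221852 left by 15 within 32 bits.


Rotate 0b1111101000100000101001100011100 left by 15 (32-bit) = 0b101001100011100011111010001000 = 697187976

697187976


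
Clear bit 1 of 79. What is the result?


79 & ~(1 << 1) = 77

77


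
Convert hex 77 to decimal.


77 hex = 119 decimal

119


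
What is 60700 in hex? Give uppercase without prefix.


60700 = ED1C hex

ED1C


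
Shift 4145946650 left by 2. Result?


0b11110111000111100010000000011010 << 2 = 0b1111011100011110001000000001101000 = 16583786600

16583786600


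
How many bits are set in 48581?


0b1011110111000101 has 10 set bits

10


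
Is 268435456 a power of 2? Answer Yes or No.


0b10000000000000000000000000000. Only one bit set => Yes

Yes


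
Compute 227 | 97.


0b11100011 | 0b1100001 = 0b11100011 = 227

227


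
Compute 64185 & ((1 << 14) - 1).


64185 & 16383 = 15033

15033


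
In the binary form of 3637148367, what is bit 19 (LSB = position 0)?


0b11011000110010100111101011001111, position 19 = 1

1


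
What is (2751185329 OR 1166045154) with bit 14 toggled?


Step 1: 2751185329 | 1166045154 = 3892047859
Step 2: 3892047859 ^ (1 << 14) = 3892047859 ^ 16384 = 3892031475

3892031475


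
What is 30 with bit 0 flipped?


30 ^ (1 << 0) = 30 ^ 1 = 31

31


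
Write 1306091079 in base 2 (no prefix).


1306091079 = 1001101110110010101111001000111 in binary

1001101110110010101111001000111


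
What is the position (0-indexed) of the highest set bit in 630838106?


0b100101100110011101001101011010. Highest set bit at position 29

29


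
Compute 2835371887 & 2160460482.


0b10101001000000000101011101101111 & 0b10000000110001100000001011000010 = 0b10000000000000000000001001000010 = 2147484226

2147484226


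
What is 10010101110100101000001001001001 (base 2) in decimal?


10010101110100101000001001001001 in decimal = 2513601097

2513601097


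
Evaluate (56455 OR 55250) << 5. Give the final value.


Step 1: 56455 | 55250 = 57303
Step 2: 57303 << 5 = 1833696

1833696


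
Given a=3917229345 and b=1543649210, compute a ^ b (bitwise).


3917229345 ^ 1543649210 = 3044940443

3044940443


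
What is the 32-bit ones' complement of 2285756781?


2285756781 ^ 4294967295 = 2009210514

2009210514


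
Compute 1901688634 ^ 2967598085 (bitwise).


0b1110001010110010111011100111010 ^ 0b10110000111000011111010000000101 = 0b11000001101110001000001100111111 = 3250094911

3250094911


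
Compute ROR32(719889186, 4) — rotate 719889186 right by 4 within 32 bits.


Rotate 0b101010111010001010001100100010 right by 4 (32-bit) = 0b100010101011101000101000110010 = 581863986

581863986


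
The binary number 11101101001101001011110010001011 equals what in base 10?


11101101001101001011110010001011 in decimal = 3979656331

3979656331


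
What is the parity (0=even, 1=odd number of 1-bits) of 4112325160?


0b11110101000111010001101000101000 has 15 ones => parity 1

1


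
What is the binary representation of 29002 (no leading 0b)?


29002 = 111000101001010 in binary

111000101001010


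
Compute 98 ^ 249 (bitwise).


0b1100010 ^ 0b11111001 = 0b10011011 = 155

155


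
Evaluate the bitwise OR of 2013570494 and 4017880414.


0b1111000000001001010010110111110 | 0b11101111011110111111110101011110 = 0b11111111011111111111110111111110 = 4286578174

4286578174


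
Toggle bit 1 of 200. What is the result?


200 ^ (1 << 1) = 200 ^ 2 = 202

202


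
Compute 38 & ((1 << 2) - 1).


38 & 3 = 2

2


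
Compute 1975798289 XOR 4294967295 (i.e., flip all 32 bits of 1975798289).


1975798289 ^ 4294967295 = 2319169006

2319169006


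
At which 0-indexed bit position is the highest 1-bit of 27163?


0b110101000011011. Highest set bit at position 14

14


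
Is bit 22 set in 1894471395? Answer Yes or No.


0b1110000111010110101011011100011, bit 22 = 1. Yes

Yes


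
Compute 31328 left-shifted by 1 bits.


0b111101001100000 << 1 = 0b1111010011000000 = 62656

62656


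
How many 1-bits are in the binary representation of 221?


0b11011101 has 6 set bits

6


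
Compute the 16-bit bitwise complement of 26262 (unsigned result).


~0b110011010010110 = 0b1001100101101001 = 39273 (16-bit unsigned)

39273


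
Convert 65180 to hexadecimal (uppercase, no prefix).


65180 = FE9C hex

FE9C


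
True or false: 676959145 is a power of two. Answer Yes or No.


0b101000010110011001001110101001. Multiple bits set => No

No


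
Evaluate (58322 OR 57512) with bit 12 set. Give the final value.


Step 1: 58322 | 57512 = 58362
Step 2: 58362 | (1 << 12) = 58362 | 4096 = 62458

62458


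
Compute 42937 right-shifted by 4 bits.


0b1010011110111001 >> 4 = 0b101001111011 = 2683

2683


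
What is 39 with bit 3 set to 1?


39 | (1 << 3) = 39 | 8 = 47

47


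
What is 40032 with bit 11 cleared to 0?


40032 & ~(1 << 11) = 37984

37984


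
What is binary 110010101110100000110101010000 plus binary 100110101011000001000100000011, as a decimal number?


110010101110100000110101010000 + 100110101011000001000100000011 = 1011001011001100001111001010011 = 1499864659

1499864659


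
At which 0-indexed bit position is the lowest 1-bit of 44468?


0b1010110110110100. Lowest set bit at position 2

2


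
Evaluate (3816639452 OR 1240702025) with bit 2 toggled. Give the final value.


Step 1: 3816639452 | 1240702025 = 3959414749
Step 2: 3959414749 ^ (1 << 2) = 3959414749 ^ 4 = 3959414745

3959414745


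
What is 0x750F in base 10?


750F hex = 29967 decimal

29967


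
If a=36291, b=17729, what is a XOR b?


36291 ^ 17729 = 51330

51330


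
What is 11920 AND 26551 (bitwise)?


0b10111010010000 & 0b110011110110111 = 0b10011010010000 = 9872

9872


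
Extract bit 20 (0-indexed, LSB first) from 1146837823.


0b1000100010110110101101100111111, position 20 = 1

1


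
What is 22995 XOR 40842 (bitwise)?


0b101100111010011 ^ 0b1001111110001010 = 0b1100011001011001 = 50777

50777


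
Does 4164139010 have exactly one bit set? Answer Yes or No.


0b11111000001100111011100000000010. Multiple bits set => No

No


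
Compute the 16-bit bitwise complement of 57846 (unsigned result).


~0b1110000111110110 = 0b1111000001001 = 7689 (16-bit unsigned)

7689


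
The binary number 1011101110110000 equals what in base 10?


1011101110110000 in decimal = 48048

48048


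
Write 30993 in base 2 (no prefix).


30993 = 111100100010001 in binary

111100100010001


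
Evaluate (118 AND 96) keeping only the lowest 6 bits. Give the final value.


Step 1: 118 & 96 = 96
Step 2: 96 & 63 = 32

32


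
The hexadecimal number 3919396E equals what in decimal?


3919396E hex = 957954414 decimal

957954414


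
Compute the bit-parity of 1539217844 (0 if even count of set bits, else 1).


0b1011011101111101001100110110100 has 19 ones => parity 1

1


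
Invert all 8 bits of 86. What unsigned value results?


86 ^ 255 = 169

169


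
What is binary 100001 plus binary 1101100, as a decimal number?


100001 + 1101100 = 10001101 = 141

141


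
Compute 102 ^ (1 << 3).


102 ^ (1 << 3) = 102 ^ 8 = 110

110


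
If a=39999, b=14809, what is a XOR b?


39999 ^ 14809 = 42470

42470


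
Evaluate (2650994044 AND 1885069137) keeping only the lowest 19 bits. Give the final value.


Step 1: 2650994044 & 1885069137 = 268621136
Step 2: 268621136 & 524287 = 185680

185680


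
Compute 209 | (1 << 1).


209 | (1 << 1) = 209 | 2 = 211

211


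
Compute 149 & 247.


0b10010101 & 0b11110111 = 0b10010101 = 149

149


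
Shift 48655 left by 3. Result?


0b1011111000001111 << 3 = 0b1011111000001111000 = 389240

389240


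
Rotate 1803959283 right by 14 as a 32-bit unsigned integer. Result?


Rotate 0b1101011100001100011101111110011 right by 14 (32-bit) = 0b11101111110011011010111000011000 = 4023234072

4023234072


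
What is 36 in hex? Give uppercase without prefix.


36 = 24 hex

24


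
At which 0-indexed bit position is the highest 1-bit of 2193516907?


0b10000010101111100110100101101011. Highest set bit at position 31

31


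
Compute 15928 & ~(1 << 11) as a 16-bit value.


15928 & ~(1 << 11) = 13880

13880


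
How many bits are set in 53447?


0b1101000011000111 has 8 set bits

8


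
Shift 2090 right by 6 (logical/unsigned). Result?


0b100000101010 >> 6 = 0b100000 = 32

32


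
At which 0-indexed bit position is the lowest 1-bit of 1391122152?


0b1010010111010101101011011101000. Lowest set bit at position 3

3


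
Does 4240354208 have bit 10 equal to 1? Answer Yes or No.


0b11111100101111101010101110100000, bit 10 = 0. No

No


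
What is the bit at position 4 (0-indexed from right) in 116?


0b1110100, position 4 = 1

1


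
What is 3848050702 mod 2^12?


3848050702 & 4095 = 2062

2062


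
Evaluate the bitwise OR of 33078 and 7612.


0b1000000100110110 | 0b1110110111100 = 0b1001110110111110 = 40382

40382


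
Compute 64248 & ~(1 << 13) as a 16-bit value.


64248 & ~(1 << 13) = 56056

56056


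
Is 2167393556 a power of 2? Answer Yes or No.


0b10000001001011111100110100010100. Multiple bits set => No

No


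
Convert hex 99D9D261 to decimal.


99D9D261 hex = 2581189217 decimal

2581189217


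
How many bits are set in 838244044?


0b110001111101101001011011001100 has 17 set bits

17


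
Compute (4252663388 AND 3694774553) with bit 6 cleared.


Step 1: 4252663388 & 3694774553 = 3694675992
Step 2: 3694675992 & ~(1 << 6) = 3694675992

3694675992


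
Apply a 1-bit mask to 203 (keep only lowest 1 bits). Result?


203 & 1 = 1

1


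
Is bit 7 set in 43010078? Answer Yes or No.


0b10100100000100100000011110, bit 7 = 0. No

No


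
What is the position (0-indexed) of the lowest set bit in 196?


0b11000100. Lowest set bit at position 2

2


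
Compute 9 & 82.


0b1001 & 0b1010010 = 0b0 = 0

0


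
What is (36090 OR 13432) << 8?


Step 1: 36090 | 13432 = 48378
Step 2: 48378 << 8 = 12384768

12384768


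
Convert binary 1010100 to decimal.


1010100 in decimal = 84

84


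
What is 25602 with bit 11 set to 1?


25602 | (1 << 11) = 25602 | 2048 = 27650

27650


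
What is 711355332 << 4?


0b101010011001100110101111000100 << 4 = 0b1010100110011001101011110001000000 = 11381685312

11381685312


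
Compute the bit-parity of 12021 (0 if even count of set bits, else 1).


0b10111011110101 has 10 ones => parity 0

0


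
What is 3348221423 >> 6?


0b11000111100100011100110111101111 >> 6 = 0b11000111100100011100110111 = 52315959

52315959


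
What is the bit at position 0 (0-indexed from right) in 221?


0b11011101, position 0 = 1

1


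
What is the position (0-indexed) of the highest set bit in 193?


0b11000001. Highest set bit at position 7

7


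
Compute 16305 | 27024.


0b11111110110001 | 0b110100110010000 = 0b111111110110001 = 32689

32689


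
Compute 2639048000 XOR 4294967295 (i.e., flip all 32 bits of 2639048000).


2639048000 ^ 4294967295 = 1655919295

1655919295


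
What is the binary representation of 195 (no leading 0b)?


195 = 11000011 in binary

11000011


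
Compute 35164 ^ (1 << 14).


35164 ^ (1 << 14) = 35164 ^ 16384 = 51548

51548


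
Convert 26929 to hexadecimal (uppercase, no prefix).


26929 = 6931 hex

6931


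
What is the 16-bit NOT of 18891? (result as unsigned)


~0b100100111001011 = 0b1011011000110100 = 46644 (16-bit unsigned)

46644


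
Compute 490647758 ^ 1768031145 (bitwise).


0b11101001111101011000011001110 ^ 0b1101001011000100000001110101001 = 0b1110100010111001011001101100111 = 1952232295

1952232295
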